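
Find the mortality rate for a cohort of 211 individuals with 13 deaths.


Mortality rate = 13 / 211 = 0.061611 ≈ 0.0616

0.0616


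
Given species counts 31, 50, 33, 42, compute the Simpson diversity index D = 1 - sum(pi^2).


Total N = 31 + 50 + 33 + 42 = 156
Per-species terms:
  p = 31/156 = 0.198718; p^2 = 0.198718^2 = 0.039489
  p = 50/156 = 0.320513; p^2 = 0.320513^2 = 0.102729
  p = 33/156 = 0.211538; p^2 = 0.211538^2 = 0.044748
  p = 42/156 = 0.269231; p^2 = 0.269231^2 = 0.072485
sum(p^2) = 0.039489 + 0.102729 + 0.044748 + 0.072485 = 0.259451
D = 1 - 0.259451 = 0.740549 ≈ 0.7405

0.7405


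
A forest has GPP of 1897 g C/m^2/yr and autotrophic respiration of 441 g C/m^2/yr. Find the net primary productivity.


NPP = GPP - Ra = 1897 - 441 = 1456 g C/m^2/yr

1456 g C/m^2/yr


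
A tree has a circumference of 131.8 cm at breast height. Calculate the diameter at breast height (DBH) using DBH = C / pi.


DBH = C / pi = 131.8 / 3.141593 = 41.9532 ≈ 41.95 cm

41.95 cm


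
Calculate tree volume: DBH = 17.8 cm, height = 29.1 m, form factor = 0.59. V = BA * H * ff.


(D/200)^2 = (17.8/200)^2 = 0.089^2 = 0.007921
BA = 3.141593 * 0.007921 = 0.0248846 m^2
V = 0.0248846 * 29.1 * 0.59 = 0.427244 ≈ 0.427 m^3

0.427 m^3


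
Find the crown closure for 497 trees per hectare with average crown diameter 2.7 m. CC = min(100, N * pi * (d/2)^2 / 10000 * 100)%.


(d/2)^2 = (2.7/2)^2 = 1.35^2 = 1.8225
Crown area = 3.141593 * 1.8225 = 5.72555 m^2
N * area / 10000 * 100 = 497 * 5.72555 / 10000 * 100 = 28.4560
CC = min(100, 28.4560) = 28.4560 ≈ 28.5%

28.5%


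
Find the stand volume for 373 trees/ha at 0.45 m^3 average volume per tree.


V_stand = 373 * 0.45 = 167.85 ≈ 167.9 m^3/ha

167.9 m^3/ha


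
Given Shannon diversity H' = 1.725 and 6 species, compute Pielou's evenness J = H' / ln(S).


ln(6) = 1.79176
J = H' / ln(S) = 1.725 / 1.79176 = 0.962741 ≈ 0.9627

0.9627


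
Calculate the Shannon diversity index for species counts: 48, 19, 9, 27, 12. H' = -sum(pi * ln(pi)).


Total N = 48 + 19 + 9 + 27 + 12 = 115
Per-species terms:
  p = 48/115 = 0.417391; ln(p) = -0.873732; p*ln(p) = 0.417391 * (-0.873732) = -0.364688
  p = 19/115 = 0.165217; ln(p) = -1.800496; p*ln(p) = 0.165217 * (-1.800496) = -0.297473
  p = 9/115 = 0.078261; ln(p) = -2.547706; p*ln(p) = 0.078261 * (-2.547706) = -0.199386
  p = 27/115 = 0.234783; ln(p) = -1.449094; p*ln(p) = 0.234783 * (-1.449094) = -0.340223
  p = 12/115 = 0.104348; ln(p) = -2.260024; p*ln(p) = 0.104348 * (-2.260024) = -0.235829
sum(p*ln(p)) = (-0.364688) + (-0.297473) + (-0.199386) + (-0.340223) + (-0.235829) = -1.437599
H' = -(-1.437599) = 1.437599 ≈ 1.4376

1.4376


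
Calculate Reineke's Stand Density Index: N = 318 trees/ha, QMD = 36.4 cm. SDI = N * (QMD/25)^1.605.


QMD/25 = 36.4/25 = 1.456
(1.456)^1.605 = exp(1.605 * ln(1.456)) = exp(1.605 * 0.375693) = exp(0.602987) = 1.82757
SDI = 318 * 1.82757 = 581.167 ≈ 581

581


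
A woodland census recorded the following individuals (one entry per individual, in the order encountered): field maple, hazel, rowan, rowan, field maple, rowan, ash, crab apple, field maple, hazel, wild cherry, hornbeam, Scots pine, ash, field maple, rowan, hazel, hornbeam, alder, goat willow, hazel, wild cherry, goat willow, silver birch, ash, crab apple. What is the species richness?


Total individuals logged = 26
Distinct species (count of individuals): field maple (4), hazel (4), rowan (4), ash (3), crab apple (2), wild cherry (2), hornbeam (2), Scots pine (1), alder (1), goat willow (2), silver birch (1)
Species richness = number of distinct species = 11

11


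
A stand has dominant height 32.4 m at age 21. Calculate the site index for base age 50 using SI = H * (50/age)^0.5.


50/21 = 2.38095
(2.38095)^0.5 = 1.54303
SI = 32.4 * 1.54303 = 49.9942 ≈ 50.0 m

50.0 m


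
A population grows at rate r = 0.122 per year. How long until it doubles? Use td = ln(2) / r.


td = ln(2) / 0.122 = 0.693147 / 0.122 = 5.68153 ≈ 5.7 years

5.7 years


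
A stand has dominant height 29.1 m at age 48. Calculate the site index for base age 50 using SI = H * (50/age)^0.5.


50/48 = 1.04167
(1.04167)^0.5 = 1.02062
SI = 29.1 * 1.02062 = 29.7000 ≈ 29.7 m

29.7 m


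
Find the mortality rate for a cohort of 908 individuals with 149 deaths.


Mortality rate = 149 / 908 = 0.164097 ≈ 0.1641

0.1641


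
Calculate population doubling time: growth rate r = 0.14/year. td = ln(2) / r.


td = ln(2) / 0.14 = 0.693147 / 0.14 = 4.95105 ≈ 5.0 years

5.0 years


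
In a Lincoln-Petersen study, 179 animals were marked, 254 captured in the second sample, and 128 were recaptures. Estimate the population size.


N = M * C / R = 179 * 254 / 128 = 45466 / 128 = 355.20 ≈ 355

355 individuals


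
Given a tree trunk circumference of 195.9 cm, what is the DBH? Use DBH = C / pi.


DBH = C / pi = 195.9 / 3.141593 = 62.3569 ≈ 62.36 cm

62.36 cm


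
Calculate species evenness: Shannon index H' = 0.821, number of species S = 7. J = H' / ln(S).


ln(7) = 1.94591
J = H' / ln(S) = 0.821 / 1.94591 = 0.421911 ≈ 0.4219

0.4219


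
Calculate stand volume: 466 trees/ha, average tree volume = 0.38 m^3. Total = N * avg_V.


V_stand = 466 * 0.38 = 177.08 ≈ 177.1 m^3/ha

177.1 m^3/ha


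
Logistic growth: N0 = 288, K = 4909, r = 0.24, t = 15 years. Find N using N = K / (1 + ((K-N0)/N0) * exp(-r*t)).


(K - N0)/N0 = (4909 - 288)/288 = 4621/288 = 16.0451
r*t = 0.24 * 15 = 3.6; exp(-3.6) = 0.0273237
16.0451 * 0.0273237 = 0.438411
1 + 0.438411 = 1.43841
N = 4909 / 1.43841 = 3412.80 ≈ 3413

3413


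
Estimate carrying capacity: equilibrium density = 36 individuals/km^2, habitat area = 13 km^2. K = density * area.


K = 36 * 13 = 468 individuals

468 individuals


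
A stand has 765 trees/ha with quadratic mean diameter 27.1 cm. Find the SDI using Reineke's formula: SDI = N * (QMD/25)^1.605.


QMD/25 = 27.1/25 = 1.084
(1.084)^1.605 = exp(1.605 * ln(1.084)) = exp(1.605 * 0.0806579) = exp(0.129456) = 1.13821
SDI = 765 * 1.13821 = 870.731 ≈ 871

871


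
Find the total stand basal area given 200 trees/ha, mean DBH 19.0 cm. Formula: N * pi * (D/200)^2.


(D/200)^2 = (19.0/200)^2 = 0.095^2 = 0.009025
Individual BA = 3.141593 * 0.009025 = 0.0283529 m^2
Stand BA = 200 * 0.0283529 = 5.67058 ≈ 5.67 m^2/ha

5.67 m^2/ha


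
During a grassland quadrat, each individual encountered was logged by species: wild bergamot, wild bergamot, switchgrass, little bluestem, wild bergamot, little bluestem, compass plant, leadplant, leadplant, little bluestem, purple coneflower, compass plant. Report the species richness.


Total individuals logged = 12
Distinct species (count of individuals): wild bergamot (3), switchgrass (1), little bluestem (3), compass plant (2), leadplant (2), purple coneflower (1)
Species richness = number of distinct species = 6

6


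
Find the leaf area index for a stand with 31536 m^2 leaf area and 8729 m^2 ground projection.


LAI = 31536 / 8729 = 3.6128 ≈ 3.61

3.61


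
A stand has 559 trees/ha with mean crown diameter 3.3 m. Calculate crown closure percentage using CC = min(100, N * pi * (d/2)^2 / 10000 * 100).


(d/2)^2 = (3.3/2)^2 = 1.65^2 = 2.7225
Crown area = 3.141593 * 2.7225 = 8.55299 m^2
N * area / 10000 * 100 = 559 * 8.55299 / 10000 * 100 = 47.8112
CC = min(100, 47.8112) = 47.8112 ≈ 47.8%

47.8%


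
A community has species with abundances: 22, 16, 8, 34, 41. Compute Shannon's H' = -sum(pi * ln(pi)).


Total N = 22 + 16 + 8 + 34 + 41 = 121
Per-species terms:
  p = 22/121 = 0.181818; ln(p) = -1.704749; p*ln(p) = 0.181818 * (-1.704749) = -0.309954
  p = 16/121 = 0.132231; ln(p) = -2.023205; p*ln(p) = 0.132231 * (-2.023205) = -0.267530
  p = 8/121 = 0.066116; ln(p) = -2.716345; p*ln(p) = 0.066116 * (-2.716345) = -0.179594
  p = 34/121 = 0.280992; ln(p) = -1.269429; p*ln(p) = 0.280992 * (-1.269429) = -0.356699
  p = 41/121 = 0.338843; ln(p) = -1.082218; p*ln(p) = 0.338843 * (-1.082218) = -0.366702
sum(p*ln(p)) = (-0.309954) + (-0.267530) + (-0.179594) + (-0.356699) + (-0.366702) = -1.480479
H' = -(-1.480479) = 1.480479 ≈ 1.4805

1.4805


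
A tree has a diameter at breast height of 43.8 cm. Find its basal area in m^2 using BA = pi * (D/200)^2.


D/200 = 43.8/200 = 0.219 m
(D/200)^2 = 0.219^2 = 0.047961
BA = 3.141593 * 0.047961 = 0.150674 ≈ 0.1507 m^2

0.1507 m^2


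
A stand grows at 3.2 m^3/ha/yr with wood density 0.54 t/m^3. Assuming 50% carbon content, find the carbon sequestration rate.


C = 3.2 * 0.54 * 0.5 = 0.864 ≈ 0.86 t C/ha/yr

0.86 t C/ha/yr


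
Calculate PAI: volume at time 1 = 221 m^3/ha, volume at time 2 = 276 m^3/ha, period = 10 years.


PAI = (V2 - V1) / period = (276 - 221) / 10 = 55 / 10 = 5.50 m^3/ha/yr

5.50 m^3/ha/yr


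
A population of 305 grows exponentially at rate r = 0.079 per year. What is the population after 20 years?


r*t = 0.079 * 20 = 1.58
exp(1.58) = 4.85496
N = 305 * 4.85496 = 1480.76 ≈ 1481

1481


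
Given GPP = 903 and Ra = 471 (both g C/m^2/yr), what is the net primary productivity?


NPP = GPP - Ra = 903 - 471 = 432 g C/m^2/yr

432 g C/m^2/yr


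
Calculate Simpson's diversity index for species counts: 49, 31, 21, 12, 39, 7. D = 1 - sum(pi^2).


Total N = 49 + 31 + 21 + 12 + 39 + 7 = 159
Per-species terms:
  p = 49/159 = 0.308176; p^2 = 0.308176^2 = 0.094972
  p = 31/159 = 0.194969; p^2 = 0.194969^2 = 0.038013
  p = 21/159 = 0.132075; p^2 = 0.132075^2 = 0.017444
  p = 12/159 = 0.075472; p^2 = 0.075472^2 = 0.005696
  p = 39/159 = 0.245283; p^2 = 0.245283^2 = 0.060164
  p = 7/159 = 0.044025; p^2 = 0.044025^2 = 0.001938
sum(p^2) = 0.094972 + 0.038013 + 0.017444 + 0.005696 + 0.060164 + 0.001938 = 0.218227
D = 1 - 0.218227 = 0.781773 ≈ 0.7818

0.7818


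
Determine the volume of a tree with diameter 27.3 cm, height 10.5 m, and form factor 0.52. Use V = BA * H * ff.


(D/200)^2 = (27.3/200)^2 = 0.1365^2 = 0.01863225
BA = 3.141593 * 0.01863225 = 0.0585349 m^2
V = 0.0585349 * 10.5 * 0.52 = 0.319601 ≈ 0.320 m^3

0.320 m^3


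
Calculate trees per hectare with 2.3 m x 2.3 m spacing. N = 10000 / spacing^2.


N = 10000 / 2.3^2 = 10000 / 5.29 = 1890.36 ≈ 1890 trees/ha

1890 trees/ha


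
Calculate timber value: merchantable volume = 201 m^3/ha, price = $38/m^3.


Value = 201 * 38 = $7638/ha

$7638/ha


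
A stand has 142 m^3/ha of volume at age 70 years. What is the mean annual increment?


MAI = 142 / 70 = 2.0286 ≈ 2.03 m^3/ha/yr

2.03 m^3/ha/yr


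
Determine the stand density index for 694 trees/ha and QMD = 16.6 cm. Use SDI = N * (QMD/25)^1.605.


QMD/25 = 16.6/25 = 0.664
(0.664)^1.605 = exp(1.605 * ln(0.664)) = exp(1.605 * (-0.409473)) = exp(-0.657204) = 0.518298
SDI = 694 * 0.518298 = 359.699 ≈ 360

360


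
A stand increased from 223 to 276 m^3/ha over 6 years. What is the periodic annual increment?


PAI = (V2 - V1) / period = (276 - 223) / 6 = 53 / 6 = 8.8333 ≈ 8.83 m^3/ha/yr

8.83 m^3/ha/yr


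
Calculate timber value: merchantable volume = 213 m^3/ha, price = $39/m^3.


Value = 213 * 39 = $8307/ha

$8307/ha


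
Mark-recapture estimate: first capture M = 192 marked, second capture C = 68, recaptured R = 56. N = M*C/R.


N = M * C / R = 192 * 68 / 56 = 13056 / 56 = 233.14 ≈ 233

233 individuals


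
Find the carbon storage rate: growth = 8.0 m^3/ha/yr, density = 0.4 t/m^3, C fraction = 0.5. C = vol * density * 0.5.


C = 8.0 * 0.4 * 0.5 = 1.60 t C/ha/yr

1.60 t C/ha/yr


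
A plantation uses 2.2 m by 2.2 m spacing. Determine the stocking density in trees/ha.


N = 10000 / 2.2^2 = 10000 / 4.84 = 2066.12 ≈ 2066 trees/ha

2066 trees/ha


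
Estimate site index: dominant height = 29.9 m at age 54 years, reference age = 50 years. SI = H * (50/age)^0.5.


50/54 = 0.925926
(0.925926)^0.5 = 0.962250
SI = 29.9 * 0.962250 = 28.7713 ≈ 28.8 m

28.8 m


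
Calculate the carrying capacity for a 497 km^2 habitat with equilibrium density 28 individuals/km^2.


K = 28 * 497 = 13916 individuals

13916 individuals


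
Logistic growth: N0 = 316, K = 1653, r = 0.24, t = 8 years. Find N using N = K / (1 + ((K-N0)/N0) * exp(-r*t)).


(K - N0)/N0 = (1653 - 316)/316 = 1337/316 = 4.23101
r*t = 0.24 * 8 = 1.92; exp(-1.92) = 0.146607
4.23101 * 0.146607 = 0.620296
1 + 0.620296 = 1.62030
N = 1653 / 1.62030 = 1020.18 ≈ 1020

1020


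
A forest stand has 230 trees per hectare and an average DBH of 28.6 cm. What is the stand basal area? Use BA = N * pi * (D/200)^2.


(D/200)^2 = (28.6/200)^2 = 0.143^2 = 0.020449
Individual BA = 3.141593 * 0.020449 = 0.0642424 m^2
Stand BA = 230 * 0.0642424 = 14.7758 ≈ 14.78 m^2/ha

14.78 m^2/ha


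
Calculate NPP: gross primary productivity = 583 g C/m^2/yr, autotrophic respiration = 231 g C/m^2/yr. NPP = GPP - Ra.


NPP = GPP - Ra = 583 - 231 = 352 g C/m^2/yr

352 g C/m^2/yr


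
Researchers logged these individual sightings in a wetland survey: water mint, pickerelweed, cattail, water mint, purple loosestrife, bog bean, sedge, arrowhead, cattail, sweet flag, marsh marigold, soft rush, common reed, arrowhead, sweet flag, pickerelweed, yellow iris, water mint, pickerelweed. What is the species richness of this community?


Total individuals logged = 19
Distinct species (count of individuals): water mint (3), pickerelweed (3), cattail (2), purple loosestrife (1), bog bean (1), sedge (1), arrowhead (2), sweet flag (2), marsh marigold (1), soft rush (1), common reed (1), yellow iris (1)
Species richness = number of distinct species = 12

12


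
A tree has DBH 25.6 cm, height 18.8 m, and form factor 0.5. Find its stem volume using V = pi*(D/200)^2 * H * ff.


(D/200)^2 = (25.6/200)^2 = 0.128^2 = 0.016384
BA = 3.141593 * 0.016384 = 0.0514719 m^2
V = 0.0514719 * 18.8 * 0.5 = 0.483836 ≈ 0.484 m^3

0.484 m^3


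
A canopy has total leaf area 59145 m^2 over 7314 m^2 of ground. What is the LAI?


LAI = 59145 / 7314 = 8.0865 ≈ 8.09

8.09


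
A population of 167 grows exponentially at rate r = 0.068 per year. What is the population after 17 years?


r*t = 0.068 * 17 = 1.156
exp(1.156) = 3.17720
N = 167 * 3.17720 = 530.592 ≈ 531

531


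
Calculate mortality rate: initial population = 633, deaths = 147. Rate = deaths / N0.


Mortality rate = 147 / 633 = 0.232227 ≈ 0.2322

0.2322


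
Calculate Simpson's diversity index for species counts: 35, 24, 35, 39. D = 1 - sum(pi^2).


Total N = 35 + 24 + 35 + 39 = 133
Per-species terms:
  p = 35/133 = 0.263158; p^2 = 0.263158^2 = 0.069252
  p = 24/133 = 0.180451; p^2 = 0.180451^2 = 0.032563
  p = 35/133 = 0.263158; p^2 = 0.263158^2 = 0.069252
  p = 39/133 = 0.293233; p^2 = 0.293233^2 = 0.085986
sum(p^2) = 0.069252 + 0.032563 + 0.069252 + 0.085986 = 0.257053
D = 1 - 0.257053 = 0.742947 ≈ 0.7429

0.7429


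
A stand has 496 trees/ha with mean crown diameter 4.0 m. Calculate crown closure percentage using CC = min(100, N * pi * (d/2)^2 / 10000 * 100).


(d/2)^2 = (4.0/2)^2 = 2^2 = 4
Crown area = 3.141593 * 4 = 12.5664 m^2
N * area / 10000 * 100 = 496 * 12.5664 / 10000 * 100 = 62.3293
CC = min(100, 62.3293) = 62.3293 ≈ 62.3%

62.3%


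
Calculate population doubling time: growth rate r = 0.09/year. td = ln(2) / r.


td = ln(2) / 0.09 = 0.693147 / 0.09 = 7.70163 ≈ 7.7 years

7.7 years


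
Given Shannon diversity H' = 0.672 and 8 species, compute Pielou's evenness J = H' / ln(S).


ln(8) = 2.07944
J = H' / ln(S) = 0.672 / 2.07944 = 0.323164 ≈ 0.3232

0.3232


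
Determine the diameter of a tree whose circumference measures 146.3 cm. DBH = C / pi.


DBH = C / pi = 146.3 / 3.141593 = 46.5687 ≈ 46.57 cm

46.57 cm


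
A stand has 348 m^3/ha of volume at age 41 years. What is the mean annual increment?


MAI = 348 / 41 = 8.4878 ≈ 8.49 m^3/ha/yr

8.49 m^3/ha/yr


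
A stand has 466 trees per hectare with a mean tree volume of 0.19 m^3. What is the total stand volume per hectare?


V_stand = 466 * 0.19 = 88.54 ≈ 88.5 m^3/ha

88.5 m^3/ha


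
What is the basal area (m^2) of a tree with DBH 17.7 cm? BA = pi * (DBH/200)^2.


D/200 = 17.7/200 = 0.0885 m
(D/200)^2 = 0.0885^2 = 0.00783225
BA = 3.141593 * 0.00783225 = 0.0246057 ≈ 0.0246 m^2

0.0246 m^2


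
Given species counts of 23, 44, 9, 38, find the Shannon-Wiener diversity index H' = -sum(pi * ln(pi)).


Total N = 23 + 44 + 9 + 38 = 114
Per-species terms:
  p = 23/114 = 0.201754; ln(p) = -1.600706; p*ln(p) = 0.201754 * (-1.600706) = -0.322949
  p = 44/114 = 0.385965; ln(p) = -0.952009; p*ln(p) = 0.385965 * (-0.952009) = -0.367442
  p = 9/114 = 0.078947; ln(p) = -2.538979; p*ln(p) = 0.078947 * (-2.538979) = -0.200445
  p = 38/114 = 0.333333; ln(p) = -1.098613; p*ln(p) = 0.333333 * (-1.098613) = -0.366204
sum(p*ln(p)) = (-0.322949) + (-0.367442) + (-0.200445) + (-0.366204) = -1.257040
H' = -(-1.257040) = 1.257040 ≈ 1.2570

1.2570


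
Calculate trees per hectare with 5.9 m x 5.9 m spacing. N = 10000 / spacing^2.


N = 10000 / 5.9^2 = 10000 / 34.81 = 287.274 ≈ 287 trees/ha

287 trees/ha


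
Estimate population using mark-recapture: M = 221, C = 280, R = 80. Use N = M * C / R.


N = M * C / R = 221 * 280 / 80 = 61880 / 80 = 773.50 ≈ 774

774 individuals


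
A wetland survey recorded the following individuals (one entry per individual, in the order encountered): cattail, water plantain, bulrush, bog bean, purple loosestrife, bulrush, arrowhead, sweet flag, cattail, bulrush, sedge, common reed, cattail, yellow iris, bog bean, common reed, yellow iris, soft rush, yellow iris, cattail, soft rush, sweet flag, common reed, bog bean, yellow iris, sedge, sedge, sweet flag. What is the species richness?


Total individuals logged = 28
Distinct species (count of individuals): cattail (4), water plantain (1), bulrush (3), bog bean (3), purple loosestrife (1), arrowhead (1), sweet flag (3), sedge (3), common reed (3), yellow iris (4), soft rush (2)
Species richness = number of distinct species = 11

11


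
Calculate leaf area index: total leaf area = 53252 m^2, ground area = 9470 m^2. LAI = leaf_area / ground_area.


LAI = 53252 / 9470 = 5.6232 ≈ 5.62

5.62


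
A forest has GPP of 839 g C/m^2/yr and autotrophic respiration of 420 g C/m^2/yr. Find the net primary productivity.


NPP = GPP - Ra = 839 - 420 = 419 g C/m^2/yr

419 g C/m^2/yr


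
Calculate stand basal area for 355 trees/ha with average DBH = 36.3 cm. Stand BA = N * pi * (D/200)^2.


(D/200)^2 = (36.3/200)^2 = 0.1815^2 = 0.03294225
Individual BA = 3.141593 * 0.03294225 = 0.103491 m^2
Stand BA = 355 * 0.103491 = 36.7393 ≈ 36.74 m^2/ha

36.74 m^2/ha


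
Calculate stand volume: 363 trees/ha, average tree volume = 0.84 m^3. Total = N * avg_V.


V_stand = 363 * 0.84 = 304.92 ≈ 304.9 m^3/ha

304.9 m^3/ha


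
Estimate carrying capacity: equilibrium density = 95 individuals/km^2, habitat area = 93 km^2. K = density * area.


K = 95 * 93 = 8835 individuals

8835 individuals


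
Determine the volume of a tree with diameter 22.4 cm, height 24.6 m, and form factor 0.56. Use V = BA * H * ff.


(D/200)^2 = (22.4/200)^2 = 0.112^2 = 0.012544
BA = 3.141593 * 0.012544 = 0.0394081 m^2
V = 0.0394081 * 24.6 * 0.56 = 0.542886 ≈ 0.543 m^3

0.543 m^3


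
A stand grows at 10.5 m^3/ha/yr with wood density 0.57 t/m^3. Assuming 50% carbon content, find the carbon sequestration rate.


C = 10.5 * 0.57 * 0.5 = 2.9925 ≈ 2.99 t C/ha/yr

2.99 t C/ha/yr


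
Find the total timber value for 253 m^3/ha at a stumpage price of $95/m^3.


Value = 253 * 95 = $24035/ha

$24035/ha


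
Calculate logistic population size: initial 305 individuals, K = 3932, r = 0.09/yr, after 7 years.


(K - N0)/N0 = (3932 - 305)/305 = 3627/305 = 11.8918
r*t = 0.09 * 7 = 0.63; exp(-0.63) = 0.532592
11.8918 * 0.532592 = 6.33348
1 + 6.33348 = 7.33348
N = 3932 / 7.33348 = 536.171 ≈ 536

536


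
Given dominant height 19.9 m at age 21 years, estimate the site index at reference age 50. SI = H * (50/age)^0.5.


50/21 = 2.38095
(2.38095)^0.5 = 1.54303
SI = 19.9 * 1.54303 = 30.7063 ≈ 30.7 m

30.7 m


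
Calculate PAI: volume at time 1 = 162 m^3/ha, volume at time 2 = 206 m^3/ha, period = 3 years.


PAI = (V2 - V1) / period = (206 - 162) / 3 = 44 / 3 = 14.6667 ≈ 14.67 m^3/ha/yr

14.67 m^3/ha/yr


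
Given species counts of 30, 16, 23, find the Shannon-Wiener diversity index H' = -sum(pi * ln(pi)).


Total N = 30 + 16 + 23 = 69
Per-species terms:
  p = 30/69 = 0.434783; ln(p) = -0.832908; p*ln(p) = 0.434783 * (-0.832908) = -0.362134
  p = 16/69 = 0.231884; ln(p) = -1.461518; p*ln(p) = 0.231884 * (-1.461518) = -0.338903
  p = 23/69 = 0.333333; ln(p) = -1.098613; p*ln(p) = 0.333333 * (-1.098613) = -0.366204
sum(p*ln(p)) = (-0.362134) + (-0.338903) + (-0.366204) = -1.067241
H' = -(-1.067241) = 1.067241 ≈ 1.0672

1.0672


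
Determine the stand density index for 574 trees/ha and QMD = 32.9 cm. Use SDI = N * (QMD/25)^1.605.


QMD/25 = 32.9/25 = 1.316
(1.316)^1.605 = exp(1.605 * ln(1.316)) = exp(1.605 * 0.274597) = exp(0.440728) = 1.55384
SDI = 574 * 1.55384 = 891.904 ≈ 892

892


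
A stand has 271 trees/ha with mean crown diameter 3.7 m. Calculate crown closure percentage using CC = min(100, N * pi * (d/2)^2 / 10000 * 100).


(d/2)^2 = (3.7/2)^2 = 1.85^2 = 3.4225
Crown area = 3.141593 * 3.4225 = 10.7521 m^2
N * area / 10000 * 100 = 271 * 10.7521 / 10000 * 100 = 29.1382
CC = min(100, 29.1382) = 29.1382 ≈ 29.1%

29.1%


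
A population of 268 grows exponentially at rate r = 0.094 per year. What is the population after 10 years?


r*t = 0.094 * 10 = 0.94
exp(0.94) = 2.55998
N = 268 * 2.55998 = 686.075 ≈ 686

686


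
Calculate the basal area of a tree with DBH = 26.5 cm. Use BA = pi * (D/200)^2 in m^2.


D/200 = 26.5/200 = 0.1325 m
(D/200)^2 = 0.1325^2 = 0.01755625
BA = 3.141593 * 0.01755625 = 0.0551546 ≈ 0.0552 m^2

0.0552 m^2


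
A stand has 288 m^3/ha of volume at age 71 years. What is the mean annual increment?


MAI = 288 / 71 = 4.0563 ≈ 4.06 m^3/ha/yr

4.06 m^3/ha/yr


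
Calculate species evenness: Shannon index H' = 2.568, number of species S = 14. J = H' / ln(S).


ln(14) = 2.63906
J = H' / ln(S) = 2.568 / 2.63906 = 0.973074 ≈ 0.9731

0.9731


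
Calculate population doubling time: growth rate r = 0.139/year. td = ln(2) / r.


td = ln(2) / 0.139 = 0.693147 / 0.139 = 4.98667 ≈ 5.0 years

5.0 years


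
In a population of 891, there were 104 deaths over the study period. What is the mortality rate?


Mortality rate = 104 / 891 = 0.116723 ≈ 0.1167

0.1167


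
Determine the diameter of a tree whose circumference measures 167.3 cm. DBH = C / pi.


DBH = C / pi = 167.3 / 3.141593 = 53.2532 ≈ 53.25 cm

53.25 cm


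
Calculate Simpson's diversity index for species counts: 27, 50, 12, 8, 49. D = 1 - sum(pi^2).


Total N = 27 + 50 + 12 + 8 + 49 = 146
Per-species terms:
  p = 27/146 = 0.184932; p^2 = 0.184932^2 = 0.034200
  p = 50/146 = 0.342466; p^2 = 0.342466^2 = 0.117283
  p = 12/146 = 0.082192; p^2 = 0.082192^2 = 0.006756
  p = 8/146 = 0.054795; p^2 = 0.054795^2 = 0.003002
  p = 49/146 = 0.335616; p^2 = 0.335616^2 = 0.112638
sum(p^2) = 0.034200 + 0.117283 + 0.006756 + 0.003002 + 0.112638 = 0.273879
D = 1 - 0.273879 = 0.726121 ≈ 0.7261

0.7261


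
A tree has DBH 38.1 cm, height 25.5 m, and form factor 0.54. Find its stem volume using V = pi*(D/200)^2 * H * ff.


(D/200)^2 = (38.1/200)^2 = 0.1905^2 = 0.03629025
BA = 3.141593 * 0.03629025 = 0.114009 m^2
V = 0.114009 * 25.5 * 0.54 = 1.56990 ≈ 1.570 m^3

1.570 m^3


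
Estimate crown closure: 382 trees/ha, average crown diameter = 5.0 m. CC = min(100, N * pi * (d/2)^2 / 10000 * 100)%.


(d/2)^2 = (5.0/2)^2 = 2.5^2 = 6.25
Crown area = 3.141593 * 6.25 = 19.6350 m^2
N * area / 10000 * 100 = 382 * 19.6350 / 10000 * 100 = 75.0057
CC = min(100, 75.0057) = 75.0057 ≈ 75.0%

75.0%


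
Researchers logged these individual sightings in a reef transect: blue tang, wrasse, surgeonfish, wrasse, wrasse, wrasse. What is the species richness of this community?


Total individuals logged = 6
Distinct species (count of individuals): blue tang (1), wrasse (4), surgeonfish (1)
Species richness = number of distinct species = 3

3


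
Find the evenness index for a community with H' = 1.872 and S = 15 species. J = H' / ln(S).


ln(15) = 2.70805
J = H' / ln(S) = 1.872 / 2.70805 = 0.691272 ≈ 0.6913

0.6913


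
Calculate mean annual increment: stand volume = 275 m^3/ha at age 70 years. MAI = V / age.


MAI = 275 / 70 = 3.9286 ≈ 3.93 m^3/ha/yr

3.93 m^3/ha/yr


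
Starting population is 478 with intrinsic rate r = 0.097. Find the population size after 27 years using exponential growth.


r*t = 0.097 * 27 = 2.619
exp(2.619) = 13.7220
N = 478 * 13.7220 = 6559.12 ≈ 6559

6559


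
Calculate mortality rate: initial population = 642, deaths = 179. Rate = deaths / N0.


Mortality rate = 179 / 642 = 0.278816 ≈ 0.2788

0.2788


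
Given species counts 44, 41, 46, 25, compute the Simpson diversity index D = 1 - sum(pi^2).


Total N = 44 + 41 + 46 + 25 = 156
Per-species terms:
  p = 44/156 = 0.282051; p^2 = 0.282051^2 = 0.079553
  p = 41/156 = 0.262821; p^2 = 0.262821^2 = 0.069075
  p = 46/156 = 0.294872; p^2 = 0.294872^2 = 0.086949
  p = 25/156 = 0.160256; p^2 = 0.160256^2 = 0.025682
sum(p^2) = 0.079553 + 0.069075 + 0.086949 + 0.025682 = 0.261259
D = 1 - 0.261259 = 0.738741 ≈ 0.7387

0.7387


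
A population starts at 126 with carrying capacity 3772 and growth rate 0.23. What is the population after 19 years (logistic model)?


(K - N0)/N0 = (3772 - 126)/126 = 3646/126 = 28.9365
r*t = 0.23 * 19 = 4.37; exp(-4.37) = 0.0126512
28.9365 * 0.0126512 = 0.366081
1 + 0.366081 = 1.36608
N = 3772 / 1.36608 = 2761.19 ≈ 2761

2761


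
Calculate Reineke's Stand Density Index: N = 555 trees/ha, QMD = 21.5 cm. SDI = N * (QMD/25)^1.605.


QMD/25 = 21.5/25 = 0.86
(0.86)^1.605 = exp(1.605 * ln(0.86)) = exp(1.605 * (-0.150823)) = exp(-0.242071) = 0.785000
SDI = 555 * 0.785000 = 435.675 ≈ 436

436


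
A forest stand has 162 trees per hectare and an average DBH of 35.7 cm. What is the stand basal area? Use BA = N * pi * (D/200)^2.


(D/200)^2 = (35.7/200)^2 = 0.1785^2 = 0.03186225
Individual BA = 3.141593 * 0.03186225 = 0.100098 m^2
Stand BA = 162 * 0.100098 = 16.2159 ≈ 16.22 m^2/ha

16.22 m^2/ha


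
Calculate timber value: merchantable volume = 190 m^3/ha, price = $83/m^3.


Value = 190 * 83 = $15770/ha

$15770/ha


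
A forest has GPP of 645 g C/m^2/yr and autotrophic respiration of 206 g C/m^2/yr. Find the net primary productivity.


NPP = GPP - Ra = 645 - 206 = 439 g C/m^2/yr

439 g C/m^2/yr


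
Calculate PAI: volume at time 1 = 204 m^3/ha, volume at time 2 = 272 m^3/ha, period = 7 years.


PAI = (V2 - V1) / period = (272 - 204) / 7 = 68 / 7 = 9.7143 ≈ 9.71 m^3/ha/yr

9.71 m^3/ha/yr


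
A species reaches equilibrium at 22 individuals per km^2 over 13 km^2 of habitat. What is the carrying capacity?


K = 22 * 13 = 286 individuals

286 individuals


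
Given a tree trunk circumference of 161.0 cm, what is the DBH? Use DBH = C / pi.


DBH = C / pi = 161.0 / 3.141593 = 51.2479 ≈ 51.25 cm

51.25 cm


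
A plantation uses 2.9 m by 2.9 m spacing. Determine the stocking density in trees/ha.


N = 10000 / 2.9^2 = 10000 / 8.41 = 1189.06 ≈ 1189 trees/ha

1189 trees/ha


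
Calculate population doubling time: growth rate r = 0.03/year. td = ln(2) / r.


td = ln(2) / 0.03 = 0.693147 / 0.03 = 23.1049 ≈ 23.1 years

23.1 years


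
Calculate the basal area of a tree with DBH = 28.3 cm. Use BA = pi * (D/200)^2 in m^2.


D/200 = 28.3/200 = 0.1415 m
(D/200)^2 = 0.1415^2 = 0.02002225
BA = 3.141593 * 0.02002225 = 0.0629018 ≈ 0.0629 m^2

0.0629 m^2


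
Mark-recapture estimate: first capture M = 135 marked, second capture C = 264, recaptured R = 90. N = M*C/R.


N = M * C / R = 135 * 264 / 90 = 35640 / 90 = 396

396 individuals


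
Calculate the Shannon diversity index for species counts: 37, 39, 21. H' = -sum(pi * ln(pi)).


Total N = 37 + 39 + 21 = 97
Per-species terms:
  p = 37/97 = 0.381443; ln(p) = -0.963794; p*ln(p) = 0.381443 * (-0.963794) = -0.367632
  p = 39/97 = 0.402062; ln(p) = -0.911149; p*ln(p) = 0.402062 * (-0.911149) = -0.366338
  p = 21/97 = 0.216495; ln(p) = -1.530188; p*ln(p) = 0.216495 * (-1.530188) = -0.331278
sum(p*ln(p)) = (-0.367632) + (-0.366338) + (-0.331278) = -1.065248
H' = -(-1.065248) = 1.065248 ≈ 1.0652

1.0652


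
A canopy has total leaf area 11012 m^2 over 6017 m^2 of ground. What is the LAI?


LAI = 11012 / 6017 = 1.8301 ≈ 1.83

1.83


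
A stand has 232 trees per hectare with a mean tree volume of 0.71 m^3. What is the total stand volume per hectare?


V_stand = 232 * 0.71 = 164.72 ≈ 164.7 m^3/ha

164.7 m^3/ha


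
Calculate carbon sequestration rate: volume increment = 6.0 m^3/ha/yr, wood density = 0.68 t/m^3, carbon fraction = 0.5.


C = 6.0 * 0.68 * 0.5 = 2.04 t C/ha/yr

2.04 t C/ha/yr


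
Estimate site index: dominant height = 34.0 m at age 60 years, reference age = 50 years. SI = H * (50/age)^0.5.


50/60 = 0.833333
(0.833333)^0.5 = 0.912871
SI = 34.0 * 0.912871 = 31.0376 ≈ 31.0 m

31.0 m


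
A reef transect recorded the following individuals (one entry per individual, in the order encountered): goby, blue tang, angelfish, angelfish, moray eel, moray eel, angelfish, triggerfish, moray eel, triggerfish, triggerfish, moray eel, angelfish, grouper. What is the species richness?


Total individuals logged = 14
Distinct species (count of individuals): goby (1), blue tang (1), angelfish (4), moray eel (4), triggerfish (3), grouper (1)
Species richness = number of distinct species = 6

6


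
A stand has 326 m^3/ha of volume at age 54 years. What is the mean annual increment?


MAI = 326 / 54 = 6.0370 ≈ 6.04 m^3/ha/yr

6.04 m^3/ha/yr


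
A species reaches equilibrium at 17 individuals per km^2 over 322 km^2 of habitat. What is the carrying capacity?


K = 17 * 322 = 5474 individuals

5474 individuals


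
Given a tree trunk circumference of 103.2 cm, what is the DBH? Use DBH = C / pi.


DBH = C / pi = 103.2 / 3.141593 = 32.8496 ≈ 32.85 cm

32.85 cm


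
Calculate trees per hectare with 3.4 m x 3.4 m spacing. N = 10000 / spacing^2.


N = 10000 / 3.4^2 = 10000 / 11.56 = 865.052 ≈ 865 trees/ha

865 trees/ha


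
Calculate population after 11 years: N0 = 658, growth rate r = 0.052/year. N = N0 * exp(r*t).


r*t = 0.052 * 11 = 0.572
exp(0.572) = 1.77181
N = 658 * 1.77181 = 1165.85 ≈ 1166

1166


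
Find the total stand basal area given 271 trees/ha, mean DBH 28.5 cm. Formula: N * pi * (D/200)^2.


(D/200)^2 = (28.5/200)^2 = 0.1425^2 = 0.02030625
Individual BA = 3.141593 * 0.02030625 = 0.0637940 m^2
Stand BA = 271 * 0.0637940 = 17.2882 ≈ 17.29 m^2/ha

17.29 m^2/ha


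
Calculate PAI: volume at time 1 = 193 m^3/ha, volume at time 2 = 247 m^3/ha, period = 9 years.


PAI = (V2 - V1) / period = (247 - 193) / 9 = 54 / 9 = 6.00 m^3/ha/yr

6.00 m^3/ha/yr


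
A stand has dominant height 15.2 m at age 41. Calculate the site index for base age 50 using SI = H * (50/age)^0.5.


50/41 = 1.21951
(1.21951)^0.5 = 1.10431
SI = 15.2 * 1.10431 = 16.7855 ≈ 16.8 m

16.8 m


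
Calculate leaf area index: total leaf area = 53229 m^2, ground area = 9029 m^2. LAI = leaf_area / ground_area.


LAI = 53229 / 9029 = 5.8953 ≈ 5.90

5.90


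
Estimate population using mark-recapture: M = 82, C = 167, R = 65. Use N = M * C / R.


N = M * C / R = 82 * 167 / 65 = 13694 / 65 = 210.68 ≈ 211

211 individuals


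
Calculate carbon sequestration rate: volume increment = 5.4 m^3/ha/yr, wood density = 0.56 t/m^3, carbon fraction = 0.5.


C = 5.4 * 0.56 * 0.5 = 1.512 ≈ 1.51 t C/ha/yr

1.51 t C/ha/yr


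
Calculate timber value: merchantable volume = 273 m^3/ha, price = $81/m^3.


Value = 273 * 81 = $22113/ha

$22113/ha


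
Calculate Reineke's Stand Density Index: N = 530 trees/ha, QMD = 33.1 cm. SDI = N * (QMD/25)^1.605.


QMD/25 = 33.1/25 = 1.324
(1.324)^1.605 = exp(1.605 * ln(1.324)) = exp(1.605 * 0.280657) = exp(0.450454) = 1.56902
SDI = 530 * 1.56902 = 831.581 ≈ 832

832


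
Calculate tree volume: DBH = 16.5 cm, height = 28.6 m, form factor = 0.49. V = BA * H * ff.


(D/200)^2 = (16.5/200)^2 = 0.0825^2 = 0.00680625
BA = 3.141593 * 0.00680625 = 0.0213825 m^2
V = 0.0213825 * 28.6 * 0.49 = 0.299654 ≈ 0.300 m^3

0.300 m^3


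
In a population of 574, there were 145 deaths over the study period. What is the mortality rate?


Mortality rate = 145 / 574 = 0.252613 ≈ 0.2526

0.2526


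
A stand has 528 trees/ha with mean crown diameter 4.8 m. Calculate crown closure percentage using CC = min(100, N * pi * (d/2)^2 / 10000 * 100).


(d/2)^2 = (4.8/2)^2 = 2.4^2 = 5.76
Crown area = 3.141593 * 5.76 = 18.0956 m^2
N * area / 10000 * 100 = 528 * 18.0956 / 10000 * 100 = 95.5448
CC = min(100, 95.5448) = 95.5448 ≈ 95.5%

95.5%


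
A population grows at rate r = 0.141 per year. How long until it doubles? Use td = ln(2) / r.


td = ln(2) / 0.141 = 0.693147 / 0.141 = 4.91594 ≈ 4.9 years

4.9 years


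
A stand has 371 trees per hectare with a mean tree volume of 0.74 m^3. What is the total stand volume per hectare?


V_stand = 371 * 0.74 = 274.54 ≈ 274.5 m^3/ha

274.5 m^3/ha


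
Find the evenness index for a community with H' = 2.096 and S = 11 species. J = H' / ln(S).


ln(11) = 2.39790
J = H' / ln(S) = 2.096 / 2.39790 = 0.874098 ≈ 0.8741

0.8741


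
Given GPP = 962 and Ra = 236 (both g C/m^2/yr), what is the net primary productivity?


NPP = GPP - Ra = 962 - 236 = 726 g C/m^2/yr

726 g C/m^2/yr


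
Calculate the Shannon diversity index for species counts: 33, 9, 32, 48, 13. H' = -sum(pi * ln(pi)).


Total N = 33 + 9 + 32 + 48 + 13 = 135
Per-species terms:
  p = 33/135 = 0.244444; ln(p) = -1.408769; p*ln(p) = 0.244444 * (-1.408769) = -0.344365
  p = 9/135 = 0.066667; ln(p) = -2.708045; p*ln(p) = 0.066667 * (-2.708045) = -0.180537
  p = 32/135 = 0.237037; ln(p) = -1.439539; p*ln(p) = 0.237037 * (-1.439539) = -0.341224
  p = 48/135 = 0.355556; ln(p) = -1.034073; p*ln(p) = 0.355556 * (-1.034073) = -0.367671
  p = 13/135 = 0.096296; ln(p) = -2.340328; p*ln(p) = 0.096296 * (-2.340328) = -0.225364
sum(p*ln(p)) = (-0.344365) + (-0.180537) + (-0.341224) + (-0.367671) + (-0.225364) = -1.459161
H' = -(-1.459161) = 1.459161 ≈ 1.4592

1.4592


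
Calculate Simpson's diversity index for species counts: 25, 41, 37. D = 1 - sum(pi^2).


Total N = 25 + 41 + 37 = 103
Per-species terms:
  p = 25/103 = 0.242718; p^2 = 0.242718^2 = 0.058912
  p = 41/103 = 0.398058; p^2 = 0.398058^2 = 0.158450
  p = 37/103 = 0.359223; p^2 = 0.359223^2 = 0.129041
sum(p^2) = 0.058912 + 0.158450 + 0.129041 = 0.346403
D = 1 - 0.346403 = 0.653597 ≈ 0.6536

0.6536


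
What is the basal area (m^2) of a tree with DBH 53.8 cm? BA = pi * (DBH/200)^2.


D/200 = 53.8/200 = 0.269 m
(D/200)^2 = 0.269^2 = 0.072361
BA = 3.141593 * 0.072361 = 0.227329 ≈ 0.2273 m^2

0.2273 m^2


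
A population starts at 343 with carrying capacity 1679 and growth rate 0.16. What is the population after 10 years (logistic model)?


(K - N0)/N0 = (1679 - 343)/343 = 1336/343 = 3.89504
r*t = 0.16 * 10 = 1.6; exp(-1.6) = 0.201897
3.89504 * 0.201897 = 0.786397
1 + 0.786397 = 1.78640
N = 1679 / 1.78640 = 939.879 ≈ 940

940


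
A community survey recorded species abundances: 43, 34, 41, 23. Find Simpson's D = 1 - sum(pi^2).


Total N = 43 + 34 + 41 + 23 = 141
Per-species terms:
  p = 43/141 = 0.304965; p^2 = 0.304965^2 = 0.093004
  p = 34/141 = 0.241135; p^2 = 0.241135^2 = 0.058146
  p = 41/141 = 0.290780; p^2 = 0.290780^2 = 0.084553
  p = 23/141 = 0.163121; p^2 = 0.163121^2 = 0.026608
sum(p^2) = 0.093004 + 0.058146 + 0.084553 + 0.026608 = 0.262311
D = 1 - 0.262311 = 0.737689 ≈ 0.7377

0.7377


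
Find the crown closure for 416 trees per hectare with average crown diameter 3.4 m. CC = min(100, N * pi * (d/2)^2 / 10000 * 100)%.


(d/2)^2 = (3.4/2)^2 = 1.7^2 = 2.89
Crown area = 3.141593 * 2.89 = 9.07920 m^2
N * area / 10000 * 100 = 416 * 9.07920 / 10000 * 100 = 37.7695
CC = min(100, 37.7695) = 37.7695 ≈ 37.8%

37.8%


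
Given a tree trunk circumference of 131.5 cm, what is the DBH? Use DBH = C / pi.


DBH = C / pi = 131.5 / 3.141593 = 41.8577 ≈ 41.86 cm

41.86 cm


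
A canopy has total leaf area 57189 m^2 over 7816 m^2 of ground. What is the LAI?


LAI = 57189 / 7816 = 7.3169 ≈ 7.32

7.32


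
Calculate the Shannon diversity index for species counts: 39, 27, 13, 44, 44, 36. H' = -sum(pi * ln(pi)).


Total N = 39 + 27 + 13 + 44 + 44 + 36 = 203
Per-species terms:
  p = 39/203 = 0.192118; ln(p) = -1.649646; p*ln(p) = 0.192118 * (-1.649646) = -0.316927
  p = 27/203 = 0.133005; ln(p) = -2.017369; p*ln(p) = 0.133005 * (-2.017369) = -0.268320
  p = 13/203 = 0.064039; ln(p) = -2.748263; p*ln(p) = 0.064039 * (-2.748263) = -0.175996
  p = 44/203 = 0.216749; ln(p) = -1.529015; p*ln(p) = 0.216749 * (-1.529015) = -0.331412
  p = 44/203 = 0.216749; ln(p) = -1.529015; p*ln(p) = 0.216749 * (-1.529015) = -0.331412
  p = 36/203 = 0.177340; ln(p) = -1.729686; p*ln(p) = 0.177340 * (-1.729686) = -0.306743
sum(p*ln(p)) = (-0.316927) + (-0.268320) + (-0.175996) + (-0.331412) + (-0.331412) + (-0.306743) = -1.730810
H' = -(-1.730810) = 1.730810 ≈ 1.7308

1.7308


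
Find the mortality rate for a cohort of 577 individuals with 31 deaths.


Mortality rate = 31 / 577 = 0.053726 ≈ 0.0537

0.0537


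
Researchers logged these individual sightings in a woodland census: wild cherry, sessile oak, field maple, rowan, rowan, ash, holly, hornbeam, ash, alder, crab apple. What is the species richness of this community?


Total individuals logged = 11
Distinct species (count of individuals): wild cherry (1), sessile oak (1), field maple (1), rowan (2), ash (2), holly (1), hornbeam (1), alder (1), crab apple (1)
Species richness = number of distinct species = 9

9


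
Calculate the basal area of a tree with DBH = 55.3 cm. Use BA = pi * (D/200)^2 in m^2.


D/200 = 55.3/200 = 0.2765 m
(D/200)^2 = 0.2765^2 = 0.07645225
BA = 3.141593 * 0.07645225 = 0.240182 ≈ 0.2402 m^2

0.2402 m^2


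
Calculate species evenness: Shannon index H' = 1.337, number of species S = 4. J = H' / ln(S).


ln(4) = 1.38629
J = H' / ln(S) = 1.337 / 1.38629 = 0.964445 ≈ 0.9644

0.9644


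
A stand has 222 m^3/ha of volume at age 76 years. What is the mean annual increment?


MAI = 222 / 76 = 2.9211 ≈ 2.92 m^3/ha/yr

2.92 m^3/ha/yr


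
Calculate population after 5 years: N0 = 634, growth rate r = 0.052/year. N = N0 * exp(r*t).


r*t = 0.052 * 5 = 0.26
exp(0.26) = 1.29693
N = 634 * 1.29693 = 822.254 ≈ 822

822


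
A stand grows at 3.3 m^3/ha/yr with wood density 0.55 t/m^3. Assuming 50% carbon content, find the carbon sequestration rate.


C = 3.3 * 0.55 * 0.5 = 0.9075 ≈ 0.91 t C/ha/yr

0.91 t C/ha/yr


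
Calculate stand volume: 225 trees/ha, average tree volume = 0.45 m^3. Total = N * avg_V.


V_stand = 225 * 0.45 = 101.25 ≈ 101.3 m^3/ha

101.3 m^3/ha


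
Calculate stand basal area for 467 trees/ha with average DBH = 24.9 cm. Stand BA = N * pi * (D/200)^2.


(D/200)^2 = (24.9/200)^2 = 0.1245^2 = 0.01550025
Individual BA = 3.141593 * 0.01550025 = 0.0486955 m^2
Stand BA = 467 * 0.0486955 = 22.7408 ≈ 22.74 m^2/ha

22.74 m^2/ha


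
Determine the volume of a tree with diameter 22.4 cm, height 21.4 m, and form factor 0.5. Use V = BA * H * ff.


(D/200)^2 = (22.4/200)^2 = 0.112^2 = 0.012544
BA = 3.141593 * 0.012544 = 0.0394081 m^2
V = 0.0394081 * 21.4 * 0.5 = 0.421667 ≈ 0.422 m^3

0.422 m^3


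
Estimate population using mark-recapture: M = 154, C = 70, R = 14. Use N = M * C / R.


N = M * C / R = 154 * 70 / 14 = 10780 / 14 = 770

770 individuals
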